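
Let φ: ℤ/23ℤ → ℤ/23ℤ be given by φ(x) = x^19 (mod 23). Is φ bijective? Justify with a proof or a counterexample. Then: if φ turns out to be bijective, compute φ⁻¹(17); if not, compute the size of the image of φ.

20

Since 23 is prime, the nonzero elements of ℤ/23ℤ form a cyclic group of order 22.
As gcd(19, 22) = 1, raising to the 19th power is a bijection on this group: if s^19 ≡ t^19 then (st^{−1})^19 = 1, and the only element of order dividing gcd(19, 22) = 1 is 1, so s = t.
With φ(0) = 0 this makes φ injective on all of ℤ/23ℤ, hence bijective (finite equal-size domain and codomain). In particular φ is bijective.
Since φ is bijective, we find the preimage of 17. The inverse of x ↦ x^19 on (ℤ/23ℤ)^× is x ↦ x^7, because 19·7 = 133 = 6·22 + 1 ≡ 1 (mod 22) and x^{22} = 1 for x ≠ 0 (Fermat). So φ⁻¹(17) = 17^7 mod 23.
Repeated squaring mod 23: 17^1 ≡ 17, 17^2 ≡ 17² = 289 ≡ 13, 17^4 ≡ 13² = 169 ≡ 8. Since 7 = 4 + 2 + 1, 17^7 ≡ 8·13·17: 8·13 = 104 ≡ 12, then 12·17 = 204 ≡ 20. So 17^7 ≡ 20 (mod 23).
Hence φ⁻¹(17) = 20.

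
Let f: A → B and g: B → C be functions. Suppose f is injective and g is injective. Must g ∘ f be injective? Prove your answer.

injective

Suppose (g ∘ f)(a) = (g ∘ f)(b), i.e. g(f(a)) = g(f(b)).
Since g is injective, f(a) = f(b). Since f is injective, a = b. Thus g ∘ f is injective.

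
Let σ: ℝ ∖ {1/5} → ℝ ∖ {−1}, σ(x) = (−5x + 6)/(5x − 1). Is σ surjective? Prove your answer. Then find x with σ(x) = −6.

For any y ≠ −1, solving y(5x − 1) = −5x + 6 for x gives a well-defined x ≠ 1/5. So σ is surjective.
Solving σ(x) = −6: cross-multiplying gives −5x + 6 = −6(5x − 1), which rearranges to 25x = 0, so x = 0.

0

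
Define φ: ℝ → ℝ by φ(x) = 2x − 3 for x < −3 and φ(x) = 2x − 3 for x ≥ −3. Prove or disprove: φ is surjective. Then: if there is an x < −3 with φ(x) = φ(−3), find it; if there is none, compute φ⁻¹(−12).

-9/2

Both pieces are strictly increasing (slopes 2 and 2), so each is injective on its own interval.
The left piece maps (−∞, −3) onto (−∞, −9); the right piece maps [−3, ∞) onto [−9, ∞).
These images together cover ℝ, so φ is surjective.
Because the two images are disjoint, no x < −3 has φ(x) = φ(−3), so we compute φ⁻¹(−12): −12 lies in (−∞, −9), so solve 2x − 3 = −12: x = (−12 + 3)/2 = −9/2.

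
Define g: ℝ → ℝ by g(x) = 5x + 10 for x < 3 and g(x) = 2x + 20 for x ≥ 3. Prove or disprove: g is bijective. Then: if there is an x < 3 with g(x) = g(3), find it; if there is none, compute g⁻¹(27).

Both pieces are strictly increasing (slopes 5 and 2), so each is injective on its own interval.
The left piece maps (−∞, 3) onto (−∞, 25); the right piece maps [3, ∞) onto [26, ∞).
The images leave a gap (25 has no preimage), so g is not surjective, hence not bijective.
Because the two images are disjoint, no x < 3 has g(x) = g(3), so we compute g⁻¹(27): 27 lies in [26, ∞), so solve 2x + 20 = 27: x = (27 − 20)/2 = 7/2.

7/2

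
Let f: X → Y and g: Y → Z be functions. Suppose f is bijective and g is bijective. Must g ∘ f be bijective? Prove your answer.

Injectivity: if g(f(x_1)) = g(f(x_2)) then f(x_1) = f(x_2) (g injective) so x_1 = x_2 (f injective).
Surjectivity: for c ∈ Z pick b with g(b) = c, then a with f(a) = b; then (g ∘ f)(a) = c.
So g ∘ f is bijective.

bijective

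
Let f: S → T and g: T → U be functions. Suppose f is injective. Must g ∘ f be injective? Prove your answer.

not injective

No. Take S = T = U = {1, 2}, f = identity (injective), and g(x) = 1 for every x.
Then (g ∘ f)(1) = 1 = (g ∘ f)(2) with 1 ≠ 2, so g ∘ f is not injective.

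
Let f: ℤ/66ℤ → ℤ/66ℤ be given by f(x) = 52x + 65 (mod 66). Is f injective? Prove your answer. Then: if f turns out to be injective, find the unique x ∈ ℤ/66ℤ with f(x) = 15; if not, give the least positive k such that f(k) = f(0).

We have gcd(52, 66) = 2 > 1. Taking x_1 = 0 and x_2 = 33: f(0) = 65 and f(33) = 52·33 + 65 = 1781 ≡ 65 (mod 66).
So f(0) = f(33) while 0 ≠ 33, therefore f is not injective.
Since f is not injective, we find the least positive k with f(k) = f(0): this means 52k ≡ 0 (mod 66), i.e. 66 ∣ 52k. Since gcd(52, 66) = 2, dividing through by 2 this holds exactly when 33 ∣ 26k, and as gcd(26, 33) = 1, exactly when 33 ∣ k.
The smallest positive such k is 33.

33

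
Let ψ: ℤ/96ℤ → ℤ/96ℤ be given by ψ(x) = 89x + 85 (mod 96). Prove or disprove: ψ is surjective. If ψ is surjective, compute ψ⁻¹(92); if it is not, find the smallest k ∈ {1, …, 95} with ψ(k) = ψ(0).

95

Since gcd(89, 96) = 1, 89 is invertible modulo 96. Euclid's algorithm: 96 = 1·89 + 7, 89 = 12·7 + 5, 7 = 1·5 + 2, 5 = 2·2 + 1; back-substituting gives 1 = 41·89 − 38·96, so 89⁻¹ ≡ 41 (mod 96).
For any y ∈ ℤ/96ℤ, x = 41(y − 85) mod 96 satisfies ψ(x) = 89·41(y − 85) + 85 ≡ y (since 89·41 ≡ 1 mod 96). So every y has a preimage.
Hence ψ is surjective.
Since ψ is surjective, we find ψ⁻¹(92): we need 89x ≡ 92 − 85 ≡ 7 (mod 96). Using 89⁻¹ = 41: x ≡ 41·7 = 287 = 2·96 + 95, so x = 95.
Check: ψ(95) = 89·95 + 85 = 8540 = 88·96 + 92 ≡ 92 (mod 96).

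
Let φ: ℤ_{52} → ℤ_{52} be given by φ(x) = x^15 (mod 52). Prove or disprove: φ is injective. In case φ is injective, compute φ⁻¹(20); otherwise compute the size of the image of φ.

φ(2): Repeated squaring mod 52: 2^1 ≡ 2, 2^2 ≡ 2² = 4, 2^4 ≡ 4² = 16, 2^8 ≡ 16² = 256 ≡ 48. Since 15 = 8 + 4 + 2 + 1, 2^15 ≡ 48·16·4·2: 48·16 = 768 ≡ 40, then 40·4 = 160 ≡ 4, then 4·2 = 8. So 2^15 ≡ 8 (mod 52).
φ(6): Repeated squaring mod 52: 6^1 ≡ 6, 6^2 ≡ 6² = 36, 6^4 ≡ 36² = 1296 ≡ 48, 6^8 ≡ 48² = 2304 ≡ 16. Since 15 = 8 + 4 + 2 + 1, 6^15 ≡ 16·48·36·6: 16·48 = 768 ≡ 40, then 40·36 = 1440 ≡ 36, then 36·6 = 216 ≡ 8. So 6^15 ≡ 8 (mod 52).
So φ(2) = φ(6) = 8 while 2 ≠ 6, therefore φ is not injective.
Since φ is not injective, we determine |image(φ)|. Computing x^15 mod 52 for each x (by repeated squaring, reducing mod 52 at every step), the values φ(0), φ(1), …, φ(51) are: 0, 1, 8, 27, 12, 21, 8, 31, 44, 1, 12, 31, 12, 13, 40, 47, 40, 25, 8, 47, 44, 5, 40, 51, 44, 25, 0, 27, 8, 1, 12, 47, 8, 5, 44, 27, 12, 5, 12, 39, 40, 21, 40, 51, 8, 21, 44, 31, 40, 25, 44, 51.
The distinct values are {0, 1, 5, 8, 12, 13, 21, 25, 27, 31, 39, 40, 44, 47, 51}; there are 15 of them.

15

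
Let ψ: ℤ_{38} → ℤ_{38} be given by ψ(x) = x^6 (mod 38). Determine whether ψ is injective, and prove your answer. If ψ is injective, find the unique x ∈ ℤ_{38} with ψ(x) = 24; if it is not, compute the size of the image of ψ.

8

ψ(3): Repeated squaring mod 38: 3^1 ≡ 3, 3^2 ≡ 3² = 9, 3^4 ≡ 9² = 81 ≡ 5. Since 6 = 4 + 2, 3^6 ≡ 5·9: 5·9 = 45 ≡ 7. So 3^6 ≡ 7 (mod 38).
ψ(5): Repeated squaring mod 38: 5^1 ≡ 5, 5^2 ≡ 5² = 25, 5^4 ≡ 25² = 625 ≡ 17. Since 6 = 4 + 2, 5^6 ≡ 17·25: 17·25 = 425 ≡ 7. So 5^6 ≡ 7 (mod 38).
So ψ(3) = ψ(5) = 7 while 3 ≠ 5, thus ψ is not injective.
Since ψ is not injective, we determine |image(ψ)|. Computing x^6 mod 38 for each x (by repeated squaring, reducing mod 38 at every step), the values ψ(0), ψ(1), …, ψ(37) are: 0, 1, 26, 7, 30, 7, 30, 1, 20, 11, 30, 1, 20, 11, 26, 11, 26, 7, 20, 19, 20, 7, 26, 11, 26, 11, 20, 1, 30, 11, 20, 1, 30, 7, 30, 7, 26, 1.
The distinct values are {0, 1, 7, 11, 19, 20, 26, 30}; there are 8 of them.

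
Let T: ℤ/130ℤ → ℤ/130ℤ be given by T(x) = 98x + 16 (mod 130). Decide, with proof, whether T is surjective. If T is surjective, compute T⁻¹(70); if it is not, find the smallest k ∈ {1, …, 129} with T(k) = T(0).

Since gcd(98, 130) = 2, we have 98x ≡ 0 (mod 2) for all x, so T(x) ≡ 0 (mod 2).
But 1 ≢ 0 (mod 2), so 1 ∈ ℤ/130ℤ has no preimage. So T is not surjective.
Since T is not surjective, we find the least positive k with T(k) = T(0): this means 98k ≡ 0 (mod 130), i.e. 130 ∣ 98k. Since gcd(98, 130) = 2, dividing through by 2 this holds exactly when 65 ∣ 49k, and as gcd(49, 65) = 1, exactly when 65 ∣ k.
The smallest positive such k is 65.

65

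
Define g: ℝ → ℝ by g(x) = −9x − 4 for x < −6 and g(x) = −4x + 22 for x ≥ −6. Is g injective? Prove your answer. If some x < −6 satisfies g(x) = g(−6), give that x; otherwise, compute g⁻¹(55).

-59/9

Both pieces are strictly decreasing (slopes −9 and −4), so each is injective on its own interval.
The left piece maps (−∞, −6) onto (50, ∞); the right piece maps [−6, ∞) onto (−∞, 46].
These images are disjoint, so no value is attained by both pieces. Therefore g is injective.
Because the two images are disjoint, no x < −6 has g(x) = g(−6), so we compute g⁻¹(55): 55 lies in (50, ∞), so solve −9x − 4 = 55: x = (55 + 4)/(−9) = −59/9.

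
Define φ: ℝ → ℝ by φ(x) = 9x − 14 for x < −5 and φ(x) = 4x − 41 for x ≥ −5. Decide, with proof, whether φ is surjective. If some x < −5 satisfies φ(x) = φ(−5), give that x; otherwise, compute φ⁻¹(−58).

Both pieces are strictly increasing (slopes 9 and 4), so each is injective on its own interval.
The left piece maps (−∞, −5) onto (−∞, −59); the right piece maps [−5, ∞) onto [−61, ∞).
The union (−∞, −59) ∪ [−61, ∞) covers ℝ, so φ is surjective.
For the follow-up: the images overlap, so an x < −5 with φ(x) = φ(−5) exists. φ(−5) = −61; solving 9x − 14 = −61 for x < −5 gives x = (−61 + 14)/9 = −47/9.

-47/9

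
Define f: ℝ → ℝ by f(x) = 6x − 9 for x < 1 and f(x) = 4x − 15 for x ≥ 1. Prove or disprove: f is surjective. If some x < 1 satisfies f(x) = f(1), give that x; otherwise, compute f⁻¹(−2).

Both pieces are strictly increasing (slopes 6 and 4), so each is injective on its own interval.
The left piece maps (−∞, 1) onto (−∞, −3); the right piece maps [1, ∞) onto [−11, ∞).
The union (−∞, −3) ∪ [−11, ∞) covers ℝ, so f is surjective.
For the follow-up: the images overlap, so an x < 1 with f(x) = f(1) exists. f(1) = −11; solving 6x − 9 = −11 for x < 1 gives x = (−11 + 9)/6 = −1/3.

-1/3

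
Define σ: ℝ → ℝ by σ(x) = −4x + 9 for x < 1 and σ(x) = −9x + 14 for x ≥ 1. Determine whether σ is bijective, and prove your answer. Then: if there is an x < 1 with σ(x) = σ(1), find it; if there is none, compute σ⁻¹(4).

10/9

Both pieces are strictly decreasing (slopes −4 and −9), so each is injective on its own interval.
The left piece maps (−∞, 1) onto (5, ∞); the right piece maps [1, ∞) onto (−∞, 5].
Since 5 = 5, the images partition ℝ: σ is injective and surjective, hence bijective.
Because the two images are disjoint, no x < 1 has σ(x) = σ(1), so we compute σ⁻¹(4): 4 lies in (−∞, 5], so solve −9x + 14 = 4: x = (4 − 14)/(−9) = 10/9.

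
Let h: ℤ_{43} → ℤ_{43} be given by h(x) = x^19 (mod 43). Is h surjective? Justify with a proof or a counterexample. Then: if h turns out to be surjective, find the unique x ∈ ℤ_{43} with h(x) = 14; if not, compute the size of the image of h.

13

Since 43 is prime, the nonzero elements of ℤ_{43} form a cyclic group of order 42.
As gcd(19, 42) = 1, raising to the 19th power is a bijection on this group: if s^19 ≡ t^19 then (st^{−1})^19 = 1, and the only element of order dividing gcd(19, 42) = 1 is 1, so s = t.
With h(0) = 0 this makes h injective on all of ℤ_{43}, hence bijective (finite equal-size domain and codomain). In particular h is surjective.
Since h is surjective, we find the preimage of 14. The inverse of x ↦ x^19 on (ℤ_{43})^× is x ↦ x^31, because 19·31 = 589 = 14·42 + 1 ≡ 1 (mod 42) and x^{42} = 1 for x ≠ 0 (Fermat). So h⁻¹(14) = 14^31 mod 43.
Repeated squaring mod 43: 14^1 ≡ 14, 14^2 ≡ 14² = 196 ≡ 24, 14^4 ≡ 24² = 576 ≡ 17, 14^8 ≡ 17² = 289 ≡ 31, 14^16 ≡ 31² = 961 ≡ 15. Since 31 = 16 + 8 + 4 + 2 + 1, 14^31 ≡ 15·31·17·24·14: 15·31 = 465 ≡ 35, then 35·17 = 595 ≡ 36, then 36·24 = 864 ≡ 4, then 4·14 = 56 ≡ 13. So 14^31 ≡ 13 (mod 43).
Hence h⁻¹(14) = 13.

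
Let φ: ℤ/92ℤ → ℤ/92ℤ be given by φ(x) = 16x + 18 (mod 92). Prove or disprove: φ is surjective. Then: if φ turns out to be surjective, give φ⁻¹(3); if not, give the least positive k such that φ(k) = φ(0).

23

Since gcd(16, 92) = 4, we have 16x ≡ 0 (mod 4) for all x, so φ(x) ≡ 2 (mod 4).
But 0 ≢ 2 (mod 4), so 0 ∈ ℤ/92ℤ has no preimage. Therefore φ is not surjective.
Since φ is not surjective, we find the least positive k with φ(k) = φ(0): this means 16k ≡ 0 (mod 92), i.e. 92 ∣ 16k. Since gcd(16, 92) = 4, dividing through by 4 this holds exactly when 23 ∣ 4k, and as gcd(4, 23) = 1, exactly when 23 ∣ k.
The smallest positive such k is 23.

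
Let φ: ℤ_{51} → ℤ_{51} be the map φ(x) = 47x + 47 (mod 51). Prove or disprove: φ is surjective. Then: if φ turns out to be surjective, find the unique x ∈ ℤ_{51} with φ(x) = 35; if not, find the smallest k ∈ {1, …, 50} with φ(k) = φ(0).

3

Recall that surjectivity means every element of the codomain has a preimage under φ.
Since gcd(47, 51) = 1, 47 is invertible modulo 51. Euclid's algorithm: 51 = 1·47 + 4, 47 = 11·4 + 3, 4 = 1·3 + 1; back-substituting gives 1 = 38·47 − 35·51, so 47⁻¹ ≡ 38 (mod 51).
Then y ↦ 38(y − 47) is a two-sided inverse to φ, so every y ∈ ℤ_{51} has a preimage.
Therefore φ is surjective.
Since φ is surjective, we compute φ⁻¹(35): solve 47x + 47 ≡ 35 (mod 51), i.e. 47x ≡ 39 (mod 51).
Multiplying by 47⁻¹ = 38 gives x ≡ 38·39 = 1482 = 29·51 + 3 ≡ 3 (mod 51).
Check: φ(3) = 47·3 + 47 = 188 = 3·51 + 35 ≡ 35 (mod 51).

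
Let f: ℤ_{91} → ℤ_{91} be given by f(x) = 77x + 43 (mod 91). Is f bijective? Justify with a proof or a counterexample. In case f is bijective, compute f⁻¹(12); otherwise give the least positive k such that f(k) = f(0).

We have gcd(77, 91) = 7 > 1. Taking u = 0 and v = 13: f(0) = 43 and f(13) = 77·13 + 43 = 1044 ≡ 43 (mod 91).
So f(0) = f(13) while 0 ≠ 13, thus f is not injective, hence not bijective.
Since f is not bijective, we find the least positive k with f(k) = f(0): this means 77k ≡ 0 (mod 91), i.e. 91 ∣ 77k. Since gcd(77, 91) = 7, dividing through by 7 this holds exactly when 13 ∣ 11k, and as gcd(11, 13) = 1, exactly when 13 ∣ k.
The smallest positive such k is 13.

13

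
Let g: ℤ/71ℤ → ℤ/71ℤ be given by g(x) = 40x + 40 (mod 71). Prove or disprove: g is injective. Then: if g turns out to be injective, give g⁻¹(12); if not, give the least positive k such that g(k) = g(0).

By definition, g is injective if g(u) = g(v) implies u = v.
Suppose g(u) = g(v) in ℤ/71ℤ. Then 40u + 40 ≡ 40v + 40 (mod 71), so 40(u − v) ≡ 0 (mod 71).
Since gcd(40, 71) = 1, 40 is invertible modulo 71, therefore u − v ≡ 0 (mod 71), i.e. u = v.
Hence g is injective.
We now compute 40⁻¹ mod 71 explicitly. Euclid's algorithm: 71 = 1·40 + 31, 40 = 1·31 + 9, 31 = 3·9 + 4, 9 = 2·4 + 1; back-substituting gives 1 = 16·40 − 9·71, so 40⁻¹ ≡ 16 (mod 71).
Since g is injective, we compute g⁻¹(12): solve 40x + 40 ≡ 12 (mod 71), i.e. 40x ≡ 43 (mod 71).
Multiplying by 40⁻¹ = 16 gives x ≡ 16·43 = 688 = 9·71 + 49 ≡ 49 (mod 71).
Check: g(49) = 40·49 + 40 = 2000 = 28·71 + 12 ≡ 12 (mod 71).

49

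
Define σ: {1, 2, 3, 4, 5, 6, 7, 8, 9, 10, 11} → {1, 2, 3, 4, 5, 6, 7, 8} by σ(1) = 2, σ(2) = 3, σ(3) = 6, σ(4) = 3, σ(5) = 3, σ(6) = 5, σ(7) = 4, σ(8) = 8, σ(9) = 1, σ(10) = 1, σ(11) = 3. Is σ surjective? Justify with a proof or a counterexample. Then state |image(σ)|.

No element maps to 7, so σ is not surjective.
The image of σ is {1, 2, 3, 4, 5, 6, 8}, which has 7 elements.

7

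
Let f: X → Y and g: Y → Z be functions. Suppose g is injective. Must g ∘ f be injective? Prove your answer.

not injective

No. Take X = {1, 2}, Y = Z = {1, 2}, f(1) = f(2) = 1, and g = identity (injective).
Then (g ∘ f)(1) = (g ∘ f)(2) = 1 with 1 ≠ 2, so g ∘ f is not injective.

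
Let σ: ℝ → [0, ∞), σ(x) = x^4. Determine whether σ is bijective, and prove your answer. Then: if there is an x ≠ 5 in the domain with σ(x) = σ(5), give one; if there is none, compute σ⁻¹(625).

σ(5) = 625 = (−5)^4 = σ(−5) (since 4 is even), with 5 ≠ −5. So σ is not injective, hence not bijective.
For the follow-up, such an x exists: taking x = −5 ∈ ℝ gives σ(−5) = 625 = σ(5) with −5 ≠ 5.

-5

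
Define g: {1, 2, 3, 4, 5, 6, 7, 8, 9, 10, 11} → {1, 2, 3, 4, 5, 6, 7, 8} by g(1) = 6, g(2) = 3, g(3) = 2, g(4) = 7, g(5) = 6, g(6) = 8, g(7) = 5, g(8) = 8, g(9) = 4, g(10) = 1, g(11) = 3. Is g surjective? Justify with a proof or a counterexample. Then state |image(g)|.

8

Every element of the codomain has a preimage: 1 = g(10), 2 = g(3), 3 = g(2), 4 = g(9), 5 = g(7), 6 = g(1), 7 = g(4), 8 = g(6).
So g is surjective.
The image of g is {1, 2, 3, 4, 5, 6, 7, 8}, which has 8 elements.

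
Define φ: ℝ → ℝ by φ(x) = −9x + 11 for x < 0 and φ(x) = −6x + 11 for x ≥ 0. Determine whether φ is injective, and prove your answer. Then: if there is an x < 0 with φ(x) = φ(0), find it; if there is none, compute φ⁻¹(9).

1/3

Both pieces are strictly decreasing (slopes −9 and −6), so each is injective on its own interval.
The left piece maps (−∞, 0) onto (11, ∞); the right piece maps [0, ∞) onto (−∞, 11].
These images are disjoint, so no value is attained by both pieces. Therefore φ is injective.
Because the two images are disjoint, no x < 0 has φ(x) = φ(0), so we compute φ⁻¹(9): 9 lies in (−∞, 11], so solve −6x + 11 = 9: x = (9 − 11)/(−6) = 1/3.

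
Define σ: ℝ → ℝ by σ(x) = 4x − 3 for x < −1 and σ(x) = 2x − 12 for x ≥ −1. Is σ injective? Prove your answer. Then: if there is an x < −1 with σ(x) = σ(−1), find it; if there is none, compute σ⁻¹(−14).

Both pieces are strictly increasing (slopes 4 and 2), so each is injective on its own interval.
The left piece maps (−∞, −1) onto (−∞, −7); the right piece maps [−1, ∞) onto [−14, ∞).
These images overlap. In particular σ(−1) = −14 (right piece), and solving 4x − 3 = −14 on the left piece gives x = −11/4 < −1.
So σ(−11/4) = σ(−1) with −11/4 ≠ −1, and σ is not injective. This x = −11/4 is the requested value below −1.

-11/4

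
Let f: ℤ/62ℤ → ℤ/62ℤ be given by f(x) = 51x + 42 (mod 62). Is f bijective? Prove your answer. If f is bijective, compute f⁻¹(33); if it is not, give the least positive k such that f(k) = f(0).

29

By definition, f is injective when f(x_1) = f(x_2) forces x_1 = x_2.
Suppose f(x_1) = f(x_2) in ℤ/62ℤ. Then 51x_1 + 42 ≡ 51x_2 + 42 (mod 62), thus 51(x_1 − x_2) ≡ 0 (mod 62).
Since gcd(51, 62) = 1, 51 is invertible modulo 62, so x_1 − x_2 ≡ 0 (mod 62), i.e. x_1 = x_2.
We now compute 51⁻¹ mod 62 explicitly. Euclid's algorithm: 62 = 1·51 + 11, 51 = 4·11 + 7, 11 = 1·7 + 4, 7 = 1·4 + 3, 4 = 1·3 + 1; back-substituting gives 1 = 45·51 − 37·62, so 51⁻¹ ≡ 45 (mod 62).
For any y ∈ ℤ/62ℤ, x = 45(y − 42) mod 62 satisfies f(x) = 51·45(y − 42) + 42 ≡ y (since 51·45 ≡ 1 mod 62). So every y has a preimage.
Therefore f is bijective.
Since f is bijective, we compute f⁻¹(33): solve 51x + 42 ≡ 33 (mod 62), i.e. 51x ≡ 53 (mod 62).
Multiplying by 51⁻¹ = 45 gives x ≡ 45·53 = 2385 = 38·62 + 29 ≡ 29 (mod 62).
Check: f(29) = 51·29 + 42 = 1521 = 24·62 + 33 ≡ 33 (mod 62).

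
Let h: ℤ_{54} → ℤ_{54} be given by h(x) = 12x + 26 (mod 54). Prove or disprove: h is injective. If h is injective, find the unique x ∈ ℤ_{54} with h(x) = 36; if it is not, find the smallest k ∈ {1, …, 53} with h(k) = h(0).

We have gcd(12, 54) = 6 > 1. Taking u = 0 and v = 9: h(0) = 26 and h(9) = 12·9 + 26 = 134 ≡ 26 (mod 54).
So h(0) = h(9) while 0 ≠ 9, thus h is not injective.
Since h is not injective, we find the least positive k with h(k) = h(0): this means 12k ≡ 0 (mod 54), i.e. 54 ∣ 12k. Since gcd(12, 54) = 6, dividing through by 6 this holds exactly when 9 ∣ 2k, and as gcd(2, 9) = 1, exactly when 9 ∣ k.
The smallest positive such k is 9.

9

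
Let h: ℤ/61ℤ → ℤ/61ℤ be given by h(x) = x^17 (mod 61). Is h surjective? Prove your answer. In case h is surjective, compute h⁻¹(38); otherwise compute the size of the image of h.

28

Since 61 is prime, the nonzero elements of ℤ/61ℤ form a cyclic group of order 60.
As gcd(17, 60) = 1, raising to the 17th power is a bijection on this group: if u^17 ≡ v^17 then (uv^{−1})^17 = 1, and the only element of order dividing gcd(17, 60) = 1 is 1, so u = v.
With h(0) = 0 this makes h injective on all of ℤ/61ℤ, hence bijective (finite equal-size domain and codomain). In particular h is surjective.
Since h is surjective, we find the preimage of 38. The inverse of x ↦ x^17 on (ℤ/61ℤ)^× is x ↦ x^53, because 17·53 = 901 = 15·60 + 1 ≡ 1 (mod 60) and x^{60} = 1 for x ≠ 0 (Fermat). So h⁻¹(38) = 38^53 mod 61.
Repeated squaring mod 61: 38^1 ≡ 38, 38^2 ≡ 38² = 1444 ≡ 41, 38^4 ≡ 41² = 1681 ≡ 34, 38^8 ≡ 34² = 1156 ≡ 58, 38^16 ≡ 58² = 3364 ≡ 9, 38^32 ≡ 9² = 81 ≡ 20. Since 53 = 32 + 16 + 4 + 1, 38^53 ≡ 20·9·34·38: 20·9 = 180 ≡ 58, then 58·34 = 1972 ≡ 20, then 20·38 = 760 ≡ 28. So 38^53 ≡ 28 (mod 61).
Hence h⁻¹(38) = 28.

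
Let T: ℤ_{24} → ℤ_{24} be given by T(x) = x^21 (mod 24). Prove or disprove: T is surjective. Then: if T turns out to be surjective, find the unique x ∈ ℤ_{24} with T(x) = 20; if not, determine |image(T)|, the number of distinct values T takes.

T(0) = 0^21 = 0.
T(6): Repeated squaring mod 24: 6^1 ≡ 6, 6^2 ≡ 6² = 36 ≡ 12, 6^4 ≡ 12² = 144 ≡ 0, 6^8 ≡ 0² = 0, 6^16 ≡ 0² = 0. Since 21 = 16 + 4 + 1, 6^21 ≡ 0·0·6: 0·0 = 0, then 0·6 = 0. So 6^21 ≡ 0 (mod 24).
So T(0) = T(6) = 0 while 0 ≠ 6, hence T is not injective.
A non-injective map from the 24-element set ℤ_{24} to itself takes at most 23 distinct values, so it cannot be surjective. Hence T is not surjective.
Since T is not surjective, we determine |image(T)|. Computing x^21 mod 24 for each x (by repeated squaring, reducing mod 24 at every step), the values T(0), T(1), …, T(23) are: 0, 1, 8, 3, 16, 5, 0, 7, 8, 9, 16, 11, 0, 13, 8, 15, 16, 17, 0, 19, 8, 21, 16, 23.
The distinct values are {0, 1, 3, 5, 7, 8, 9, 11, 13, 15, 16, 17, 19, 21, 23}; there are 15 of them.

15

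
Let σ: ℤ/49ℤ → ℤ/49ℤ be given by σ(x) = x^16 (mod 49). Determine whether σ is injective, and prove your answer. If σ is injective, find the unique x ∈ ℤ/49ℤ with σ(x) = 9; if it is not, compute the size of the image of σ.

22

σ(0) = 0^16 = 0.
σ(7): Repeated squaring mod 49: 7^1 ≡ 7, 7^2 ≡ 7² = 49 ≡ 0, 7^4 ≡ 0² = 0, 7^8 ≡ 0² = 0, 7^16 ≡ 0² = 0. So 7^16 ≡ 0 (mod 49).
So σ(0) = σ(7) = 0 while 0 ≠ 7, therefore σ is not injective.
Since σ is not injective, we determine |image(σ)|. Computing x^16 mod 49 for each x (by repeated squaring, reducing mod 49 at every step), the values σ(0), σ(1), …, σ(48) are: 0, 1, 23, 25, 39, 9, 36, 0, 15, 37, 11, 4, 44, 22, 0, 29, 2, 46, 18, 30, 8, 0, 43, 16, 32, 32, 16, 43, 0, 8, 30, 18, 46, 2, 29, 0, 22, 44, 4, 11, 37, 15, 0, 36, 9, 39, 25, 23, 1.
The distinct values are {0, 1, 2, 4, 8, 9, 11, 15, 16, 18, 22, 23, 25, 29, 30, 32, 36, 37, 39, 43, 44, 46}; there are 22 of them.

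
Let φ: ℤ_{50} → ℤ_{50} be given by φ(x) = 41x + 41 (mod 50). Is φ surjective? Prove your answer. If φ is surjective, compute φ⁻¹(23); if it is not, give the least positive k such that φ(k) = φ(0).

2

Recall: surjectivity means every element of the codomain has a preimage under φ.
Since gcd(41, 50) = 1, 41 is invertible modulo 50. Euclid's algorithm: 50 = 1·41 + 9, 41 = 4·9 + 5, 9 = 1·5 + 4, 5 = 1·4 + 1; back-substituting gives 1 = 11·41 − 9·50, so 41⁻¹ ≡ 11 (mod 50).
Then y ↦ 11(y − 41) is a two-sided inverse to φ, so every y ∈ ℤ_{50} has a preimage.
Hence φ is surjective.
Since φ is surjective, we find φ⁻¹(23): we need 41x ≡ 23 − 41 ≡ 32 (mod 50). Using 41⁻¹ = 11: x ≡ 11·32 = 352 = 7·50 + 2, so x = 2.
Check: φ(2) = 41·2 + 41 = 123 = 2·50 + 23 ≡ 23 (mod 50).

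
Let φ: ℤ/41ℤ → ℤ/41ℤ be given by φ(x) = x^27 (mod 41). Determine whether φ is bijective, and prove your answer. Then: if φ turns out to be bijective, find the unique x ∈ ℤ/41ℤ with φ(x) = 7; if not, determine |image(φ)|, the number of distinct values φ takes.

Since 41 is prime, the nonzero elements of ℤ/41ℤ form a cyclic group of order 40.
As gcd(27, 40) = 1, raising to the 27th power is a bijection on this group: if a^27 ≡ b^27 then (ab^{−1})^27 = 1, and the only element of order dividing gcd(27, 40) = 1 is 1, so a = b.
With φ(0) = 0 this makes φ injective on all of ℤ/41ℤ, hence bijective (finite equal-size domain and codomain). In particular φ is bijective.
Since φ is bijective, we find the preimage of 7. The inverse of x ↦ x^27 on (ℤ/41ℤ)^× is x ↦ x^3, because 27·3 = 81 = 2·40 + 1 ≡ 1 (mod 40) and x^{40} = 1 for x ≠ 0 (Fermat). So φ⁻¹(7) = 7^3 mod 41.
Repeated squaring mod 41: 7^1 ≡ 7, 7^2 ≡ 7² = 49 ≡ 8. Since 3 = 2 + 1, 7^3 ≡ 8·7: 8·7 = 56 ≡ 15. So 7^3 ≡ 15 (mod 41).
Hence φ⁻¹(7) = 15.

15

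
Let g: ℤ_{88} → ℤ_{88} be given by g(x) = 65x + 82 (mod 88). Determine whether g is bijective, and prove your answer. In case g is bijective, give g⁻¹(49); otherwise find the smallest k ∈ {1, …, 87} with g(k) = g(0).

55

If g(u) = g(v), then 65u ≡ 65v (mod 88). Because gcd(65, 88) = 1, we may cancel 65 to get u ≡ v (mod 88).
We now compute 65⁻¹ mod 88 explicitly. Euclid's algorithm: 88 = 1·65 + 23, 65 = 2·23 + 19, 23 = 1·19 + 4, 19 = 4·4 + 3, 4 = 1·3 + 1; back-substituting gives 1 = 65·65 − 48·88, so 65⁻¹ ≡ 65 (mod 88).
Then y ↦ 65(y − 82) is a two-sided inverse to g, so every y ∈ ℤ_{88} has a preimage.
Thus g is bijective.
Since g is bijective, we find g⁻¹(49): we need 65x ≡ 49 − 82 ≡ 55 (mod 88). Using 65⁻¹ = 65: x ≡ 65·55 = 3575 = 40·88 + 55, so x = 55.
Check: g(55) = 65·55 + 82 = 3657 = 41·88 + 49 ≡ 49 (mod 88).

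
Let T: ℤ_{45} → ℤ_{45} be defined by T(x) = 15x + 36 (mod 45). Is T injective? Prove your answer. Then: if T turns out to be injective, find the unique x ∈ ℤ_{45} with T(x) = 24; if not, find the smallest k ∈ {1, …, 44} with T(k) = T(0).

3

We have gcd(15, 45) = 15 > 1. Taking x_1 = 0 and x_2 = 3: T(0) = 36 and T(3) = 15·3 + 36 = 81 ≡ 36 (mod 45).
So T(0) = T(3) while 0 ≠ 3, therefore T is not injective.
Since T is not injective, we find the least positive k with T(k) = T(0): this means 15k ≡ 0 (mod 45), i.e. 45 ∣ 15k. Since gcd(15, 45) = 15, dividing through by 15 this holds exactly when 3 ∣ k.
The smallest positive such k is 3.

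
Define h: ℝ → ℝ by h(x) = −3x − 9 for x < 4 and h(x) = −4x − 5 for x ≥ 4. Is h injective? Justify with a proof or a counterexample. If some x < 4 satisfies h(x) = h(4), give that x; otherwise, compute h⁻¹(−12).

1

Both pieces are strictly decreasing (slopes −3 and −4), so each is injective on its own interval.
The left piece maps (−∞, 4) onto (−21, ∞); the right piece maps [4, ∞) onto (−∞, −21].
These images are disjoint, so no value is attained by both pieces. So h is injective.
Because the two images are disjoint, no x < 4 has h(x) = h(4), so we compute h⁻¹(−12): −12 lies in (−21, ∞), so solve −3x − 9 = −12: x = (−12 + 9)/(−3) = 1.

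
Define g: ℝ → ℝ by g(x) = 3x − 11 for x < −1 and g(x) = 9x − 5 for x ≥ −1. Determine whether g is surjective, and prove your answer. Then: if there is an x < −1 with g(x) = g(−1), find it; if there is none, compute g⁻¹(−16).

Both pieces are strictly increasing (slopes 3 and 9), so each is injective on its own interval.
The left piece maps (−∞, −1) onto (−∞, −14); the right piece maps [−1, ∞) onto [−14, ∞).
These images together cover ℝ, so g is surjective.
Because the two images are disjoint, no x < −1 has g(x) = g(−1), so we compute g⁻¹(−16): −16 lies in (−∞, −14), so solve 3x − 11 = −16: x = (−16 + 11)/3 = −5/3.

-5/3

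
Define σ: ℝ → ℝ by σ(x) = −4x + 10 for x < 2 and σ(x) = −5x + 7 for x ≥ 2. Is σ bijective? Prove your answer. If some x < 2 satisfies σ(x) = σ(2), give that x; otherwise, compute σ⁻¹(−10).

17/5

Both pieces are strictly decreasing (slopes −4 and −5), so each is injective on its own interval.
The left piece maps (−∞, 2) onto (2, ∞); the right piece maps [2, ∞) onto (−∞, −3].
The images leave a gap (2 has no preimage), so σ is not surjective, hence not bijective.
Because the two images are disjoint, no x < 2 has σ(x) = σ(2), so we compute σ⁻¹(−10): −10 lies in (−∞, −3], so solve −5x + 7 = −10: x = (−10 − 7)/(−5) = 17/5.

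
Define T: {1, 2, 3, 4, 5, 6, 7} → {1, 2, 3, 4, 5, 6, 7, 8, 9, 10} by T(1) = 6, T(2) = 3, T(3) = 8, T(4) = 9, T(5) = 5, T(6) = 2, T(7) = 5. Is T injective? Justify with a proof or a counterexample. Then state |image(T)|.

T(5) = 5 = T(7) with 5 ≠ 7, so T is not injective.
The image of T is {2, 3, 5, 6, 8, 9}, which has 6 elements.

6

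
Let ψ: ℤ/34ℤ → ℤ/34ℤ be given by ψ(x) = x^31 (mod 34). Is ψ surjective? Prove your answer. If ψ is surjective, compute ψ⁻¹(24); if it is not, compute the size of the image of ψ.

Computing x^31 mod 34 for each x (by repeated squaring, reducing mod 34 at every step), the values ψ(0), ψ(1), …, ψ(33) are: 0, 1, 26, 23, 30, 7, 20, 5, 32, 19, 12, 31, 10, 21, 28, 25, 16, 17, 18, 9, 6, 13, 24, 3, 22, 15, 2, 29, 14, 27, 4, 11, 8, 33.
Every element of ℤ/34ℤ appears exactly once in this list, so ψ is a bijection, and in particular surjective.
Since ψ is surjective, we read off the preimage of 24 from the same table: ψ(22) = 24, so ψ⁻¹(24) = 22.

22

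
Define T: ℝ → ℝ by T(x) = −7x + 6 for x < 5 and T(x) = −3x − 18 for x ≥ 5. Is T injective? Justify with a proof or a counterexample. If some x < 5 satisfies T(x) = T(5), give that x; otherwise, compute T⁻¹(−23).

Both pieces are strictly decreasing (slopes −7 and −3), so each is injective on its own interval.
The left piece maps (−∞, 5) onto (−29, ∞); the right piece maps [5, ∞) onto (−∞, −33].
These images are disjoint, so no value is attained by both pieces. Thus T is injective.
Because the two images are disjoint, no x < 5 has T(x) = T(5), so we compute T⁻¹(−23): −23 lies in (−29, ∞), so solve −7x + 6 = −23: x = (−23 − 6)/(−7) = 29/7.

29/7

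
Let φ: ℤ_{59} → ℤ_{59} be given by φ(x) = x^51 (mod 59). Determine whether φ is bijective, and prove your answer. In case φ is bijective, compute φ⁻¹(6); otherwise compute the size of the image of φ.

Since 59 is prime, the nonzero elements of ℤ_{59} form a cyclic group of order 58.
As gcd(51, 58) = 1, raising to the 51st power is a bijection on this group: if s^51 ≡ t^51 then (st^{−1})^51 = 1, and the only element of order dividing gcd(51, 58) = 1 is 1, so s = t.
With φ(0) = 0 this makes φ injective on all of ℤ_{59}, hence bijective (finite equal-size domain and codomain). In particular φ is bijective.
Since φ is bijective, we find the preimage of 6. The inverse of x ↦ x^51 on (ℤ_{59})^× is x ↦ x^33, because 51·33 = 1683 = 29·58 + 1 ≡ 1 (mod 58) and x^{58} = 1 for x ≠ 0 (Fermat). So φ⁻¹(6) = 6^33 mod 59.
Repeated squaring mod 59: 6^1 ≡ 6, 6^2 ≡ 6² = 36, 6^4 ≡ 36² = 1296 ≡ 57, 6^8 ≡ 57² = 3249 ≡ 4, 6^16 ≡ 4² = 16, 6^32 ≡ 16² = 256 ≡ 20. Since 33 = 32 + 1, 6^33 ≡ 20·6: 20·6 = 120 ≡ 2. So 6^33 ≡ 2 (mod 59).
Hence φ⁻¹(6) = 2.

2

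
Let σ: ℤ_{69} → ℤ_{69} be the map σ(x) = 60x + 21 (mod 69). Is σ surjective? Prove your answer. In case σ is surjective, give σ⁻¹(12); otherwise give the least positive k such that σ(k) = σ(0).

23

Since gcd(60, 69) = 3, we have 60x ≡ 0 (mod 3) for all x, so σ(x) ≡ 0 (mod 3).
But 1 ≢ 0 (mod 3), so 1 ∈ ℤ_{69} has no preimage. Therefore σ is not surjective.
Since σ is not surjective, we find the least positive k with σ(k) = σ(0): this means 60k ≡ 0 (mod 69), i.e. 69 ∣ 60k. Since gcd(60, 69) = 3, dividing through by 3 this holds exactly when 23 ∣ 20k, and as gcd(20, 23) = 1, exactly when 23 ∣ k.
The smallest positive such k is 23.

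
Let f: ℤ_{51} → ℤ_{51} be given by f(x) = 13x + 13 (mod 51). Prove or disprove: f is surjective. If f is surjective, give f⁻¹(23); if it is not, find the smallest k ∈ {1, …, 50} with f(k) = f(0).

Since gcd(13, 51) = 1, 13 is invertible modulo 51. Euclid's algorithm: 51 = 3·13 + 12, 13 = 1·12 + 1; back-substituting gives 1 = 4·13 − 1·51, so 13⁻¹ ≡ 4 (mod 51).
Then y ↦ 4(y − 13) is a two-sided inverse to f, so every y ∈ ℤ_{51} has a preimage.
So f is surjective.
Since f is surjective, we find f⁻¹(23): we need 13x ≡ 23 − 13 ≡ 10 (mod 51). Using 13⁻¹ = 4: x ≡ 4·10 = 40, so x = 40.
Check: f(40) = 13·40 + 13 = 533 = 10·51 + 23 ≡ 23 (mod 51).

40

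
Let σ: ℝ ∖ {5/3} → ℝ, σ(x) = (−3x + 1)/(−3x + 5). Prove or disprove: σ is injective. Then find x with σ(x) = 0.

1/3

Suppose σ(a) = σ(b). Cross-multiplying: (−3a + 1)(−3b + 5) = (−3b + 1)(−3a + 5).
Expanding both sides and cancelling the symmetric terms leaves −12·(a − b) = 0. Since −12 ≠ 0, a = b. Thus σ is injective.
Solving σ(x) = 0: cross-multiplying gives −3x + 1 = 0(−3x + 5), which rearranges to −3x = −1, so x = 1/3.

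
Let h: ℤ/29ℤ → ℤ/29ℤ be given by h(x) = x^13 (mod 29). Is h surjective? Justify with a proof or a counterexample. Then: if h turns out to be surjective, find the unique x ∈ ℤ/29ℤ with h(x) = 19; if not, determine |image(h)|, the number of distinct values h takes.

3

Since 29 is prime, the nonzero elements of ℤ/29ℤ form a cyclic group of order 28.
As gcd(13, 28) = 1, raising to the 13th power is a bijection on this group: if x_1^13 ≡ x_2^13 then (x_1x_2^{−1})^13 = 1, and the only element of order dividing gcd(13, 28) = 1 is 1, so x_1 = x_2.
With h(0) = 0 this makes h injective on all of ℤ/29ℤ, hence bijective (finite equal-size domain and codomain). In particular h is surjective.
Since h is surjective, we find the preimage of 19. The inverse of x ↦ x^13 on (ℤ/29ℤ)^× is x ↦ x^13, because 13·13 = 169 = 6·28 + 1 ≡ 1 (mod 28) and x^{28} = 1 for x ≠ 0 (Fermat). So h⁻¹(19) = 19^13 mod 29.
Repeated squaring mod 29: 19^1 ≡ 19, 19^2 ≡ 19² = 361 ≡ 13, 19^4 ≡ 13² = 169 ≡ 24, 19^8 ≡ 24² = 576 ≡ 25. Since 13 = 8 + 4 + 1, 19^13 ≡ 25·24·19: 25·24 = 600 ≡ 20, then 20·19 = 380 ≡ 3. So 19^13 ≡ 3 (mod 29).
Hence h⁻¹(19) = 3.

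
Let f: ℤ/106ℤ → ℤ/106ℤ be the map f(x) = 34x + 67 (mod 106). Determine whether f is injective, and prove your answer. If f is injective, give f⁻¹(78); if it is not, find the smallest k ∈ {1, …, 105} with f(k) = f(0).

53

Recall: injectivity means: for all u, v in the domain, f(u) = f(v) implies u = v.
We have gcd(34, 106) = 2 > 1. Taking u = 0 and v = 53: f(0) = 67 and f(53) = 34·53 + 67 = 1869 ≡ 67 (mod 106).
So f(0) = f(53) while 0 ≠ 53, so f is not injective.
Since f is not injective, we find the least positive k with f(k) = f(0): this means 34k ≡ 0 (mod 106), i.e. 106 ∣ 34k. Since gcd(34, 106) = 2, dividing through by 2 this holds exactly when 53 ∣ 17k, and as gcd(17, 53) = 1, exactly when 53 ∣ k.
The smallest positive such k is 53.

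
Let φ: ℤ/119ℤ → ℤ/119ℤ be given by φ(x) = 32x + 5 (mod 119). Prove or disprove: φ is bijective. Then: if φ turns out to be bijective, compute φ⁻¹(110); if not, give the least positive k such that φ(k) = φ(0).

7

If φ(u) = φ(v), then 32u ≡ 32v (mod 119). Because gcd(32, 119) = 1, we may cancel 32 to get u ≡ v (mod 119).
We now compute 32⁻¹ mod 119 explicitly. Euclid's algorithm: 119 = 3·32 + 23, 32 = 1·23 + 9, 23 = 2·9 + 5, 9 = 1·5 + 4, 5 = 1·4 + 1; back-substituting gives 1 = 93·32 − 25·119, so 32⁻¹ ≡ 93 (mod 119).
For any y ∈ ℤ/119ℤ, x = 93(y − 5) mod 119 satisfies φ(x) = 32·93(y − 5) + 5 ≡ y (since 32·93 ≡ 1 mod 119). So every y has a preimage.
So φ is bijective.
Since φ is bijective, we find φ⁻¹(110): we need 32x ≡ 110 − 5 ≡ 105 (mod 119). Using 32⁻¹ = 93: x ≡ 93·105 = 9765 = 82·119 + 7, so x = 7.
Check: φ(7) = 32·7 + 5 = 229 = 1·119 + 110 ≡ 110 (mod 119).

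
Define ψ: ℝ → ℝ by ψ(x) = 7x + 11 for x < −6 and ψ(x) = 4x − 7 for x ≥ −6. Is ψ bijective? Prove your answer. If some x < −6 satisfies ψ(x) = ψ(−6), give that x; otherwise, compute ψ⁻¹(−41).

-52/7

Both pieces are strictly increasing (slopes 7 and 4), so each is injective on its own interval.
The left piece maps (−∞, −6) onto (−∞, −31); the right piece maps [−6, ∞) onto [−31, ∞).
Since −31 = −31, the images partition ℝ: ψ is injective and surjective, hence bijective.
Because the two images are disjoint, no x < −6 has ψ(x) = ψ(−6), so we compute ψ⁻¹(−41): −41 lies in (−∞, −31), so solve 7x + 11 = −41: x = (−41 − 11)/7 = −52/7.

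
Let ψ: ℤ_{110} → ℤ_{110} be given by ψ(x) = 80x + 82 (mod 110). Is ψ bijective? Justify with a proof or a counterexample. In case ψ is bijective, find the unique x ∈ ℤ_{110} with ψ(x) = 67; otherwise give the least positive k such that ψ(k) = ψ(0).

Recall that ψ is injective if ψ(a) = ψ(b) implies a = b.
We have gcd(80, 110) = 10 > 1. Taking a = 0 and b = 11: ψ(0) = 82 and ψ(11) = 80·11 + 82 = 962 ≡ 82 (mod 110).
So ψ(0) = ψ(11) while 0 ≠ 11, hence ψ is not injective, hence not bijective.
Since ψ is not bijective, we find the least positive k with ψ(k) = ψ(0): this means 80k ≡ 0 (mod 110), i.e. 110 ∣ 80k. Since gcd(80, 110) = 10, dividing through by 10 this holds exactly when 11 ∣ 8k, and as gcd(8, 11) = 1, exactly when 11 ∣ k.
The smallest positive such k is 11.

11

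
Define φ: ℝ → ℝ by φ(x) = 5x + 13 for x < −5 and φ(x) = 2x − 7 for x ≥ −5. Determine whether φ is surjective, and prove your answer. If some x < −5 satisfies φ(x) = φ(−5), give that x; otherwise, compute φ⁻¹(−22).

Both pieces are strictly increasing (slopes 5 and 2), so each is injective on its own interval.
The left piece maps (−∞, −5) onto (−∞, −12); the right piece maps [−5, ∞) onto [−17, ∞).
The union (−∞, −12) ∪ [−17, ∞) covers ℝ, so φ is surjective.
For the follow-up: the images overlap, so an x < −5 with φ(x) = φ(−5) exists. φ(−5) = −17; solving 5x + 13 = −17 for x < −5 gives x = (−17 − 13)/5 = −6.

-6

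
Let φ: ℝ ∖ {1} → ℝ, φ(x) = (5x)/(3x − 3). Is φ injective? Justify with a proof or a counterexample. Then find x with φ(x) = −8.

24/29

Suppose φ(s) = φ(t). Cross-multiplying: (5s)(3t − 3) = (5t)(3s − 3).
Expanding both sides and cancelling the symmetric terms leaves −15·(s − t) = 0. Since −15 ≠ 0, s = t. Thus φ is injective.
Solving φ(x) = −8: cross-multiplying gives 5x = −8(3x − 3), which rearranges to 29x = 24, so x = 24/29.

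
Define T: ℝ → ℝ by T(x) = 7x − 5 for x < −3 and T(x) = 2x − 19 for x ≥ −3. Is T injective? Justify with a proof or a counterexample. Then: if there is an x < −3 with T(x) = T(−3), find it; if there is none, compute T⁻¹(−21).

Both pieces are strictly increasing (slopes 7 and 2), so each is injective on its own interval.
The left piece maps (−∞, −3) onto (−∞, −26); the right piece maps [−3, ∞) onto [−25, ∞).
These images are disjoint, so no value is attained by both pieces. Therefore T is injective.
Because the two images are disjoint, no x < −3 has T(x) = T(−3), so we compute T⁻¹(−21): −21 lies in [−25, ∞), so solve 2x − 19 = −21: x = (−21 + 19)/2 = −1.

-1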